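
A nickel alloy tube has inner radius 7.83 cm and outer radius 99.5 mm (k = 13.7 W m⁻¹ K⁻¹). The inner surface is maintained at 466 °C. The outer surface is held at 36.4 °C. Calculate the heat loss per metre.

Q' = 2πk·ΔT/ln(r₂/r₁) = 2π × 13.7 × 429.6 / ln(0.0995/0.0783) = 1.54×10^5 W/m

Q' = 1.54×10^5 W/m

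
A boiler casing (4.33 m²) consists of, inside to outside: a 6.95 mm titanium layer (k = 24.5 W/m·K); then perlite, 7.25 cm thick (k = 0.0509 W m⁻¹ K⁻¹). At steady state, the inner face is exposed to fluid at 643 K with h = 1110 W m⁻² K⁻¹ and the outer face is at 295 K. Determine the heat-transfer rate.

Resistance network (inner→outer):
  R_conv,in = 1/(hA) = 1/(1110·4.33) = 2.081×10^-4 K/W
  R_titanium = L/(kA) = 0.00695/(24.5·4.33) = 6.551×10^-5 K/W
  R_perlite = L/(kA) = 0.0725/(0.0509·4.33) = 0.3290 K/W
ΣR = 2.081×10^-4 + 6.551×10^-5 + 0.3290 = 0.3293 K/W
Q = ΔT/ΣR = (643 K − 295 K)/0.3293 = 1060 W

Q = 1060 W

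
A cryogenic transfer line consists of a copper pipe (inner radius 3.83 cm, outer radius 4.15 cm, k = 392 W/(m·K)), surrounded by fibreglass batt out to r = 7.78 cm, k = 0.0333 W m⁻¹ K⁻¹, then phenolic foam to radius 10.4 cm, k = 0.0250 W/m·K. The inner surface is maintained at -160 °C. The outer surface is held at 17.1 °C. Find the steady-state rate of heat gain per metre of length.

Q' = 36.5 W/m

Treat each layer as a resistance in series:
  R'_copper = ln(0.0415/0.0383)/(2πk) = 0.08024/(2π·392) = 3.258×10^-5 m·K/W
  R'_fibreglass batt = ln(0.0778/0.0415)/(2πk) = 0.6284/(2π·0.0333) = 3.004 m·K/W
  R'_phenolic foam = ln(0.104/0.0778)/(2πk) = 0.2902/(2π·0.0250) = 1.848 m·K/W
ΣR = 3.258×10^-5 + 3.004 + 1.848 = 4.852 m·K/W
Q' = ΔT/ΣR = (-160 °C − 17.1 °C)/4.852 = -36.5 W/m
(Negative Q' ⇒ heat flows inward; heat gain = 36.5 W/m.)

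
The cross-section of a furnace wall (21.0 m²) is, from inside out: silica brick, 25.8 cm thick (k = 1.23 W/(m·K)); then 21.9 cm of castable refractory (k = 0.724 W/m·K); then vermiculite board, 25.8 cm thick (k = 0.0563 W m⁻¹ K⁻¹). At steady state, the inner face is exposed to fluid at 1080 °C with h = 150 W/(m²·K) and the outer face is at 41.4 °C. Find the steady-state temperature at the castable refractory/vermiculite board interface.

Series thermal resistances, inner to outer:
  R_conv,in = 1/(hA) = 1/(150·21.0) = 3.175×10^-4 K/W
  R_silica brick = L/(kA) = 0.258/(1.23·21.0) = 0.009988 K/W
  R_castable refractory = L/(kA) = 0.219/(0.724·21.0) = 0.01440 K/W
  R_vermiculite board = L/(kA) = 0.258/(0.0563·21.0) = 0.2182 K/W
ΣR = 3.175×10^-4 + 0.009988 + 0.01440 + 0.2182 = 0.2429 K/W
Q = ΔT/ΣR = (1080 °C − 41.4 °C)/0.2429 = 4276 W
From the inner boundary to the castable refractory/vermiculite board interface, ΣR_partial = 0.02471 K/W.
T_interface = T_in − Q·ΣR_partial = 1080 °C − (4276)(0.02471) = 974 °C

T = 974 °C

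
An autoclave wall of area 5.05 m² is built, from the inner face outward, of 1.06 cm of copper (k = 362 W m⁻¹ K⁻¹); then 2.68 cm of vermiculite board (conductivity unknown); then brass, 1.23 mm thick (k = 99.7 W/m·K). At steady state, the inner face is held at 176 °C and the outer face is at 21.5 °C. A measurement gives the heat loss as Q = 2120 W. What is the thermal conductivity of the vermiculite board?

k = 0.0728 W/m·K

ΣR = ΔT/Q = |176 − 21.5|/2120 = 0.07288 K/W
Known resistances:
  R_copper = L/(kA) = 0.0106/(362·5.05) = 5.798×10^-6 K/W
  R_brass = L/(kA) = 0.00123/(99.7·5.05) = 2.443×10^-6 K/W
R_vermiculite board = ΣR − ΣR_known = 0.07288 − 8.241×10^-6 = 0.07287 K/W
L/(kA) = 0.07287 ⇒ k = 0.0268/(0.07287·5.05) = 0.0728 W/m·K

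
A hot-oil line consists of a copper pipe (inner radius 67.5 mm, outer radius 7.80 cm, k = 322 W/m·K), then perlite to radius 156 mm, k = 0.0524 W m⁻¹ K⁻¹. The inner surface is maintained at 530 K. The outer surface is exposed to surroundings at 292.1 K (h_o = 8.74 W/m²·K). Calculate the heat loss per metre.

Treat each layer as a resistance in series:
  R'_copper = ln(0.0780/0.0675)/(2πk) = 0.1446/(2π·322) = 7.146×10^-5 m·K/W
  R'_perlite = ln(0.156/0.0780)/(2πk) = 0.6931/(2π·0.0524) = 2.105 m·K/W
  R'_conv,out = 1/(2πr h) = 1/(2π·0.156·8.74) = 0.1167 m·K/W
ΣR = 7.146×10^-5 + 2.105 + 0.1167 = 2.222 m·K/W
Q' = ΔT/ΣR = (530 K − 292.1 K)/2.222 = 107 W/m

Q' = 107 W/m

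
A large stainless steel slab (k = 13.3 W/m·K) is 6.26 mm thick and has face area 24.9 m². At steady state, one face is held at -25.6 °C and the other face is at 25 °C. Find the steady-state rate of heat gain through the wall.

Q = kA·ΔT/L = 13.3 × 24.9 × |-25.6 °C − 25 °C| / 0.00626 = 2.68×10^6 W

Q = 2680 kW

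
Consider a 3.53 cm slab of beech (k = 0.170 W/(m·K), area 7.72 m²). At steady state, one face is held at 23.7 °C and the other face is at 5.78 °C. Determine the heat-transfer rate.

Q = 666 W

Q = kA·ΔT/L = 0.170 × 7.72 × |23.7 °C − 5.78 °C| / 0.0353 = 666 W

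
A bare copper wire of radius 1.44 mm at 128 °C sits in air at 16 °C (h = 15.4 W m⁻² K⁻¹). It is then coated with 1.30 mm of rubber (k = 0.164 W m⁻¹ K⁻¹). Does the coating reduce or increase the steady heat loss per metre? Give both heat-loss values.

increases: 15.6 → 25.5 W/m

Critical radius for a cylinder: r_cr = k/h = 0.0106 m = 1.06 cm.
Outer radius after coating: r₂ = 0.00144 + 0.00130 = 0.00274 m.
Since r₁ < r_cr and r₂ ≤ r_cr, the coating moves toward the maximum at r_cr — heat loss rises.
Bare: R = 1/(2πr₁h) = 7.177 m·K/W; Q = 112/7.177 = 15.6 W/m.
Coated: R = R_cond + R_conv = 4.396 m·K/W; Q = 112/4.396 = 25.5 W/m.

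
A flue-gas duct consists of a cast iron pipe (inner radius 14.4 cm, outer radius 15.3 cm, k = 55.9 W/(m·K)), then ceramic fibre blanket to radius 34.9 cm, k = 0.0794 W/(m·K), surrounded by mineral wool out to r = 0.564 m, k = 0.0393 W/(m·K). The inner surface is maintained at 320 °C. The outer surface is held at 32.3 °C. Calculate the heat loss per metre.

Q' = 80.0 W/m

Treat each layer as a resistance in series:
  R'_cast iron = ln(0.153/0.144)/(2πk) = 0.06062/(2π·55.9) = 1.726×10^-4 m·K/W
  R'_ceramic fibre blanket = ln(0.349/0.153)/(2πk) = 0.8246/(2π·0.0794) = 1.653 m·K/W
  R'_mineral wool = ln(0.564/0.349)/(2πk) = 0.4800/(2π·0.0393) = 1.944 m·K/W
ΣR = 1.726×10^-4 + 1.653 + 1.944 = 3.597 m·K/W
Q' = ΔT/ΣR = (320 °C − 32.3 °C)/3.597 = 80.0 W/m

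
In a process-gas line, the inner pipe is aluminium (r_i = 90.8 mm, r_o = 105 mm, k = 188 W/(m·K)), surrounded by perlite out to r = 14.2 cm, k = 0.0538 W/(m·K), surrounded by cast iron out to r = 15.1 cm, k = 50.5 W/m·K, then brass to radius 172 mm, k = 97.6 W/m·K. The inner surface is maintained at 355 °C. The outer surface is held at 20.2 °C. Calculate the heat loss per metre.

Q' = 375 W/m

Treat each layer as a resistance in series:
  R'_aluminium = ln(0.105/0.0908)/(2πk) = 0.1453/(2π·188) = 1.230×10^-4 m·K/W
  R'_perlite = ln(0.142/0.105)/(2πk) = 0.3019/(2π·0.0538) = 0.8930 m·K/W
  R'_cast iron = ln(0.151/0.142)/(2πk) = 0.06145/(2π·50.5) = 1.937×10^-4 m·K/W
  R'_brass = ln(0.172/0.151)/(2πk) = 0.1302/(2π·97.6) = 2.123×10^-4 m·K/W
ΣR = 1.230×10^-4 + 0.8930 + 1.937×10^-4 + 2.123×10^-4 = 0.8935 m·K/W
Q' = ΔT/ΣR = (355 °C − 20.2 °C)/0.8935 = 375 W/m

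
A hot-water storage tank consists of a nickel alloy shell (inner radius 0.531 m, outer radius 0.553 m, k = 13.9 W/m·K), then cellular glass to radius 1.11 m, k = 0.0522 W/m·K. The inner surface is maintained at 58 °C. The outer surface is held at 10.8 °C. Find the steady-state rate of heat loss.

Q = 34.1 W

Series thermal resistances, inner to outer:
  R_nickel alloy = (1/0.531 − 1/0.553)/(4πk) = 0.07492/(4π·13.9) = 4.289×10^-4 K/W
  R_cellular glass = (1/0.553 − 1/1.11)/(4πk) = 0.9074/(4π·0.0522) = 1.383 K/W
ΣR = 4.289×10^-4 + 1.383 = 1.383 K/W
Q = ΔT/ΣR = (58 °C − 10.8 °C)/1.383 = 34.1 W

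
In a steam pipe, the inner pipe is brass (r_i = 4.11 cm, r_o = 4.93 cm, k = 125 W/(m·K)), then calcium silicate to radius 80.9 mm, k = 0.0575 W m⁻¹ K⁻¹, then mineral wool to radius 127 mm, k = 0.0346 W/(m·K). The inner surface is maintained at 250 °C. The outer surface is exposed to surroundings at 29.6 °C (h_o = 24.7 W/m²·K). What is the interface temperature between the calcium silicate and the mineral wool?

Series thermal resistances, inner to outer:
  R'_brass = ln(0.0493/0.0411)/(2πk) = 0.1819/(2π·125) = 2.316×10^-4 m·K/W
  R'_calcium silicate = ln(0.0809/0.0493)/(2πk) = 0.4953/(2π·0.0575) = 1.371 m·K/W
  R'_mineral wool = ln(0.127/0.0809)/(2πk) = 0.4510/(2π·0.0346) = 2.074 m·K/W
  R'_conv,out = 1/(2πr h) = 1/(2π·0.127·24.7) = 0.05074 m·K/W
ΣR = 2.316×10^-4 + 1.371 + 2.074 + 0.05074 = 3.496 m·K/W
Q' = ΔT/ΣR = (250 °C − 29.6 °C)/3.496 = 63.04 W/m
From the inner boundary to the calcium silicate/mineral wool interface, ΣR_partial = 1.371 m·K/W.
T_interface = T_in − Q'·ΣR_partial = 250 °C − (63.04)(1.371) = 164 °C

T = 164 °C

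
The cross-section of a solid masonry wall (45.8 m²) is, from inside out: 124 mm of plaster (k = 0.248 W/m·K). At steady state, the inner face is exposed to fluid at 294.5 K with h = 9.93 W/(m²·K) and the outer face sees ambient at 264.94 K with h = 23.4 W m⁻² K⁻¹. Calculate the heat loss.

Series thermal resistances, inner to outer:
  R_conv,in = 1/(hA) = 1/(9.93·45.8) = 0.002199 K/W
  R_plaster = L/(kA) = 0.124/(0.248·45.8) = 0.01092 K/W
  R_conv,out = 1/(hA) = 1/(23.4·45.8) = 9.331×10^-4 K/W
ΣR = 0.002199 + 0.01092 + 9.331×10^-4 = 0.01405 K/W
Q = ΔT/ΣR = (294.5 K − 264.94 K)/0.01405 = 2100 W

Q = 2.10 kW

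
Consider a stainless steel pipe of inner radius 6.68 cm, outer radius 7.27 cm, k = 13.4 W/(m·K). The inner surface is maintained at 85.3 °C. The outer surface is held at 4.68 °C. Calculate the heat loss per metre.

Q' = 2πk·ΔT/ln(r₂/r₁) = 2π × 13.4 × 80.62 / ln(0.0727/0.0668) = 80200 W/m

Q' = 80.2 kW/m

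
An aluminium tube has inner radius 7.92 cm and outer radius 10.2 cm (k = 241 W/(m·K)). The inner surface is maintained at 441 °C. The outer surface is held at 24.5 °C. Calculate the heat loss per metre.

Q' = 2πk·ΔT/ln(r₂/r₁) = 2π × 241 × 416.5 / ln(0.102/0.0792) = 2.49×10^6 W/m

Q' = 2.49×10^6 W/m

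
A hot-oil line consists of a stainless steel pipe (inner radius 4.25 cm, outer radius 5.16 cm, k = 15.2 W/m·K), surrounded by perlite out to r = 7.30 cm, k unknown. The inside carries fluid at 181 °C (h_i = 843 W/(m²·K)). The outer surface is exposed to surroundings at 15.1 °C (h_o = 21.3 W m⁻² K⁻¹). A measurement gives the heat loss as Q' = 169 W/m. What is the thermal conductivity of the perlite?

ΣR = ΔT/Q' = |181 − 15.1|/169 = 0.9817 m·K/W
Known resistances:
  R'_conv,in = 1/(2πr h) = 1/(2π·0.0425·843) = 0.004442 m·K/W
  R'_stainless steel = ln(0.0516/0.0425)/(2πk) = 0.1940/(2π·15.2) = 0.002032 m·K/W
  R'_conv,out = 1/(2πr h) = 1/(2π·0.0730·21.3) = 0.1024 m·K/W
R_perlite = ΣR − ΣR_known = 0.9817 − 0.1089 = 0.8728 m·K/W
ln(r₂/r₁)/(2πk) = 0.8728 ⇒ k = 0.3469/(2π·0.8728) = 0.0633 W/m·K

k = 0.0633 W/m·K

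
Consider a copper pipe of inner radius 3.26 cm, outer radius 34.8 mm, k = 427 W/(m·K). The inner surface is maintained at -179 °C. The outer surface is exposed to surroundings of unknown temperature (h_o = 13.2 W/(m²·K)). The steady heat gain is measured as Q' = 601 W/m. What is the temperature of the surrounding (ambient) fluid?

Series resistances:
  R'_copper = ln(0.0348/0.0326)/(2πk) = 0.06531/(2π·427) = 2.434×10^-5 m·K/W
  R'_conv,out = 1/(2πr h) = 1/(2π·0.0348·13.2) = 0.3465 m·K/W
ΣR = 0.3465 m·K/W
ΔT = Q'·ΣR = 601 × 0.3465 = 208.2 K
Heat flows inward, so T_out = T_in + ΔT = -179 + 208.2 = 29.2 °C

T_out = 29.2 °C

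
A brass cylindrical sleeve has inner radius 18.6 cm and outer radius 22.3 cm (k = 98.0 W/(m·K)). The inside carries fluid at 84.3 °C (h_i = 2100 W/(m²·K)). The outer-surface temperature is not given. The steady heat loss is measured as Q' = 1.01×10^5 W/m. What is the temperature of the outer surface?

T_out = 13.4 °C

Series resistances:
  R'_conv,in = 1/(2πr h) = 1/(2π·0.186·2100) = 4.075×10^-4 m·K/W
  R'_brass = ln(0.223/0.186)/(2πk) = 0.1814/(2π·98.0) = 2.946×10^-4 m·K/W
ΣR = 7.021×10^-4 m·K/W
ΔT = Q'·ΣR = 1.01×10^5 × 7.021×10^-4 = 70.91 K
Heat flows outward, so T_out = T_in − ΔT = 84.3 − 70.91 = 13.4 °C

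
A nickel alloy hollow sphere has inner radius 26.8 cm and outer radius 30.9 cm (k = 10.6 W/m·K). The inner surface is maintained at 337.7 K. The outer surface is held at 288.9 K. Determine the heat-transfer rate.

Q = 4πk·ΔT/(1/r₁ − 1/r₂) = 4π × 10.6 × 48.8 / (1/0.268 − 1/0.309) = 13100 W

Q = 13.1 kW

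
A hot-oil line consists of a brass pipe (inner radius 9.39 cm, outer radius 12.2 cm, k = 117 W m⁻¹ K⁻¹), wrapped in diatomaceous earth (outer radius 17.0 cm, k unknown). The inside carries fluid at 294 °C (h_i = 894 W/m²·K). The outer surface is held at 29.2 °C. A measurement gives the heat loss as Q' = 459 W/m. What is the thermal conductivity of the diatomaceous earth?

ΣR = ΔT/Q' = |294 − 29.2|/459 = 0.5769 m·K/W
Known resistances:
  R'_conv,in = 1/(2πr h) = 1/(2π·0.0939·894) = 0.001896 m·K/W
  R'_brass = ln(0.122/0.0939)/(2πk) = 0.2618/(2π·117) = 3.561×10^-4 m·K/W
R_diatomaceous earth = ΣR − ΣR_known = 0.5769 − 0.002252 = 0.5746 m·K/W
ln(r₂/r₁)/(2πk) = 0.5746 ⇒ k = 0.3318/(2π·0.5746) = 0.0919 W/m·K

k = 0.0919 W/m·K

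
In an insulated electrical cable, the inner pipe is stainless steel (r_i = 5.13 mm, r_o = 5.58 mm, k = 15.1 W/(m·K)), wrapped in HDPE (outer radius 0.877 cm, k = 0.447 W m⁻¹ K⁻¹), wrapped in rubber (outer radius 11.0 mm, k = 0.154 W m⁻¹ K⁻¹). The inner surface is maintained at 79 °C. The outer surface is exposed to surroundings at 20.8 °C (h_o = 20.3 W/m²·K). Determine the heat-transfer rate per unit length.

Resistance network (inner→outer):
  R'_stainless steel = ln(0.00558/0.00513)/(2πk) = 0.08408/(2π·15.1) = 8.862×10^-4 m·K/W
  R'_HDPE = ln(0.00877/0.00558)/(2πk) = 0.4521/(2π·0.447) = 0.1610 m·K/W
  R'_rubber = ln(0.0110/0.00877)/(2πk) = 0.2266/(2π·0.154) = 0.2341 m·K/W
  R'_conv,out = 1/(2πr h) = 1/(2π·0.0110·20.3) = 0.7127 m·K/W
ΣR = 8.862×10^-4 + 0.1610 + 0.2341 + 0.7127 = 1.109 m·K/W
Q' = ΔT/ΣR = (79 °C − 20.8 °C)/1.109 = 52.5 W/m

Q' = 52.5 W/m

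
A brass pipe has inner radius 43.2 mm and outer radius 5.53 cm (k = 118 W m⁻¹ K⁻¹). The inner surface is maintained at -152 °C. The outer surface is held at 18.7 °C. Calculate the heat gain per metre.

Q' = 2πk·ΔT/ln(r₂/r₁) = 2π × 118 × 170.7 / ln(0.0553/0.0432) = 5.13×10^5 W/m

Q' = 513 kW/m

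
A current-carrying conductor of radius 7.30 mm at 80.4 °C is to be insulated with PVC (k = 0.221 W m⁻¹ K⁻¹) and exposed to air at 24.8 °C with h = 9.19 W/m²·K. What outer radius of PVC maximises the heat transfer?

For a cylinder, r_cr = k_ins/h = 0.221/9.19 = 0.0240 m = 2.40 cm

r_cr = 2.40 cm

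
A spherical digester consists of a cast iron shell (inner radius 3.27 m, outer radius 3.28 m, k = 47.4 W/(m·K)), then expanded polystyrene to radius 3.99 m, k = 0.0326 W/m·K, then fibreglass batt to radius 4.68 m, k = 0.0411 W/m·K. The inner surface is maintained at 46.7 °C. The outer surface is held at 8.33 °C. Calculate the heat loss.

Resistance network (inner→outer):
  R_cast iron = (1/3.27 − 1/3.28)/(4πk) = 9.323×10^-4/(4π·47.4) = 1.565×10^-6 K/W
  R_expanded polystyrene = (1/3.28 − 1/3.99)/(4πk) = 0.05425/(4π·0.0326) = 0.1324 K/W
  R_fibreglass batt = (1/3.99 − 1/4.68)/(4πk) = 0.03695/(4π·0.0411) = 0.07154 K/W
ΣR = 1.565×10^-6 + 0.1324 + 0.07154 = 0.2039 K/W
Q = ΔT/ΣR = (46.7 °C − 8.33 °C)/0.2039 = 188 W

Q = 188 W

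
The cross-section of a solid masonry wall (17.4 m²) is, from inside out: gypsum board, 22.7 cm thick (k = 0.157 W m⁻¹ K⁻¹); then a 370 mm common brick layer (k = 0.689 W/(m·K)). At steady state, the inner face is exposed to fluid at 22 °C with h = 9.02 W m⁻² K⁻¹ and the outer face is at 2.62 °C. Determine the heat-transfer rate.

Q = 161 W

Series thermal resistances, inner to outer:
  R_conv,in = 1/(hA) = 1/(9.02·17.4) = 0.006372 K/W
  R_gypsum board = L/(kA) = 0.227/(0.157·17.4) = 0.08310 K/W
  R_common brick = L/(kA) = 0.370/(0.689·17.4) = 0.03086 K/W
ΣR = 0.006372 + 0.08310 + 0.03086 = 0.1203 K/W
Q = ΔT/ΣR = (22 °C − 2.62 °C)/0.1203 = 161 W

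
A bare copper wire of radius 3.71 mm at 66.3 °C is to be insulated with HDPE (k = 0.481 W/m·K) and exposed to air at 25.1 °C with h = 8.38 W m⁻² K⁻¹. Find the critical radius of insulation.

For a cylinder, r_cr = k_ins/h = 0.481/8.38 = 0.0574 m = 5.74 cm

r_cr = 5.74 cm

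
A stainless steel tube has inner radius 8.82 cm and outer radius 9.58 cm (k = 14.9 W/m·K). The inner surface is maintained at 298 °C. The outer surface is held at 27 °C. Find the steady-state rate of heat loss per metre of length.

Q' = 3.07×10^5 W/m

Q' = 2πk·ΔT/ln(r₂/r₁) = 2π × 14.9 × 271 / ln(0.0958/0.0882) = 3.07×10^5 W/m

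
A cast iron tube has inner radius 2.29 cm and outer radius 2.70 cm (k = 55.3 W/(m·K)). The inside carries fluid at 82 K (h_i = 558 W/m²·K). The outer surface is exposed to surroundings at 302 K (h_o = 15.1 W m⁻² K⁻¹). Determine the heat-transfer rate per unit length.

Series thermal resistances, inner to outer:
  R'_conv,in = 1/(2πr h) = 1/(2π·0.0229·558) = 0.01246 m·K/W
  R'_cast iron = ln(0.0270/0.0229)/(2πk) = 0.1647/(2π·55.3) = 4.740×10^-4 m·K/W
  R'_conv,out = 1/(2πr h) = 1/(2π·0.0270·15.1) = 0.3904 m·K/W
ΣR = 0.01246 + 4.740×10^-4 + 0.3904 = 0.4033 m·K/W
Q' = ΔT/ΣR = (82 K − 302 K)/0.4033 = -545 W/m
(Negative Q' ⇒ heat flows inward; heat gain = 545 W/m.)

Q' = 545 W/m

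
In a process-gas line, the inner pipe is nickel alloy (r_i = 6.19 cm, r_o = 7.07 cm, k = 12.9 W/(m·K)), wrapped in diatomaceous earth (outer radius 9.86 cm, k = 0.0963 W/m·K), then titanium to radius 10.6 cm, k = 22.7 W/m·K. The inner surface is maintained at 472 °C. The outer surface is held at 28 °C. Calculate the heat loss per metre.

Q' = 805 W/m

Treat each layer as a resistance in series:
  R'_nickel alloy = ln(0.0707/0.0619)/(2πk) = 0.1329/(2π·12.9) = 0.001640 m·K/W
  R'_diatomaceous earth = ln(0.0986/0.0707)/(2πk) = 0.3326/(2π·0.0963) = 0.5497 m·K/W
  R'_titanium = ln(0.106/0.0986)/(2πk) = 0.07237/(2π·22.7) = 5.074×10^-4 m·K/W
ΣR = 0.001640 + 0.5497 + 5.074×10^-4 = 0.5518 m·K/W
Q' = ΔT/ΣR = (472 °C − 28 °C)/0.5518 = 805 W/m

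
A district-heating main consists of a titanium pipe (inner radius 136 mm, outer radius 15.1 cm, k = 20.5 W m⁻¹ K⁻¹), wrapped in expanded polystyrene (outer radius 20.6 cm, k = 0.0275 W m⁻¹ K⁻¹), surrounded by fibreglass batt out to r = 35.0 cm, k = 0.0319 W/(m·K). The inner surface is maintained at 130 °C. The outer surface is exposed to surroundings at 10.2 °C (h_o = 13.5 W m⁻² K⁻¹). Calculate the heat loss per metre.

Resistance network (inner→outer):
  R'_titanium = ln(0.151/0.136)/(2πk) = 0.1046/(2π·20.5) = 8.123×10^-4 m·K/W
  R'_expanded polystyrene = ln(0.206/0.151)/(2πk) = 0.3106/(2π·0.0275) = 1.798 m·K/W
  R'_fibreglass batt = ln(0.350/0.206)/(2πk) = 0.5301/(2π·0.0319) = 2.645 m·K/W
  R'_conv,out = 1/(2πr h) = 1/(2π·0.350·13.5) = 0.03368 m·K/W
ΣR = 8.123×10^-4 + 1.798 + 2.645 + 0.03368 = 4.477 m·K/W
Q' = ΔT/ΣR = (130 °C − 10.2 °C)/4.477 = 26.8 W/m

Q' = 26.8 W/m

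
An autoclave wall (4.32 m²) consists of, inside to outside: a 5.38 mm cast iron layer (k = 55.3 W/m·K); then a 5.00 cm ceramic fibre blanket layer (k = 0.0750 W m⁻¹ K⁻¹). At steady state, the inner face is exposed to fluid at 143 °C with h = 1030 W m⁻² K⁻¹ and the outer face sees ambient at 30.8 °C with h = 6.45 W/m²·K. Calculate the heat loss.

Q = 589 W

Treat each layer as a resistance in series:
  R_conv,in = 1/(hA) = 1/(1030·4.32) = 2.247×10^-4 K/W
  R_cast iron = L/(kA) = 0.00538/(55.3·4.32) = 2.252×10^-5 K/W
  R_ceramic fibre blanket = L/(kA) = 0.0500/(0.0750·4.32) = 0.1543 K/W
  R_conv,out = 1/(hA) = 1/(6.45·4.32) = 0.03589 K/W
ΣR = 2.247×10^-4 + 2.252×10^-5 + 0.1543 + 0.03589 = 0.1904 K/W
Q = ΔT/ΣR = (143 °C − 30.8 °C)/0.1904 = 589 W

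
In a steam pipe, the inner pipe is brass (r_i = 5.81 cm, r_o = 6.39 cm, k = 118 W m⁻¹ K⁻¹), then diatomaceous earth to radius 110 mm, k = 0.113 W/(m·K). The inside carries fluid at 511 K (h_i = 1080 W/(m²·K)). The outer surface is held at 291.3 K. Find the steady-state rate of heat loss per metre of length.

Q' = 286 W/m

Treat each layer as a resistance in series:
  R'_conv,in = 1/(2πr h) = 1/(2π·0.0581·1080) = 0.002536 m·K/W
  R'_brass = ln(0.0639/0.0581)/(2πk) = 0.09515/(2π·118) = 1.283×10^-4 m·K/W
  R'_diatomaceous earth = ln(0.110/0.0639)/(2πk) = 0.5432/(2π·0.113) = 0.7650 m·K/W
ΣR = 0.002536 + 1.283×10^-4 + 0.7650 = 0.7677 m·K/W
Q' = ΔT/ΣR = (511 K − 291.3 K)/0.7677 = 286 W/m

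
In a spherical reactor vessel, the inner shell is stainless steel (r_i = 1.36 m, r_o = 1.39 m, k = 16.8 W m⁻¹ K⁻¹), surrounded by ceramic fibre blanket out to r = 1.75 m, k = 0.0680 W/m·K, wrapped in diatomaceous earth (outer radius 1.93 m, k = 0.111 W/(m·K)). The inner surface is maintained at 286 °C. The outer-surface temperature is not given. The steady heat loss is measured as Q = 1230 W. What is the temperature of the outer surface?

T_out = 25.9 °C

Series resistances:
  R_stainless steel = (1/1.36 − 1/1.39)/(4πk) = 0.01587/(4π·16.8) = 7.517×10^-5 K/W
  R_ceramic fibre blanket = (1/1.39 − 1/1.75)/(4πk) = 0.1480/(4π·0.0680) = 0.1732 K/W
  R_diatomaceous earth = (1/1.75 − 1/1.93)/(4πk) = 0.05329/(4π·0.111) = 0.03821 K/W
ΣR = 0.2115 K/W
ΔT = Q·ΣR = 1230 × 0.2115 = 260.1 K
Heat flows outward, so T_out = T_in − ΔT = 286 − 260.1 = 25.9 °C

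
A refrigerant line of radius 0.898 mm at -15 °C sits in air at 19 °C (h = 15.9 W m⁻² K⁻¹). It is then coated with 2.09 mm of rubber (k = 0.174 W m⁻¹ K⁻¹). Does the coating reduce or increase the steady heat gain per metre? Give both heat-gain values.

increases: 3.05 → 7.64 W/m

Critical radius for a cylinder: r_cr = k/h = 0.0109 m = 1.09 cm.
Outer radius after coating: r₂ = 8.98×10^-4 + 0.00209 = 0.002988 m.
Since r₁ < r_cr and r₂ ≤ r_cr, the coating moves toward the maximum at r_cr — heat gain rises.
Bare: R = 1/(2πr₁h) = 11.15 m·K/W; Q = 34/11.15 = 3.05 W/m.
Coated: R = R_cond + R_conv = 4.450 m·K/W; Q = 34/4.450 = 7.64 W/m.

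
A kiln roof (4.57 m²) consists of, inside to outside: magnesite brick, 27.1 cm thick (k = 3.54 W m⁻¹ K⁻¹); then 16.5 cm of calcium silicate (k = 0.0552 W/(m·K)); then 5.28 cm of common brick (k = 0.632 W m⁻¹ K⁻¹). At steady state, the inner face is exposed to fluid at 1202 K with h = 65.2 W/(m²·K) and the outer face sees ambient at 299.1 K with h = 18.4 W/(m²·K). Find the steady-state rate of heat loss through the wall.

Q = 1280 W

Treat each layer as a resistance in series:
  R_conv,in = 1/(hA) = 1/(65.2·4.57) = 0.003356 K/W
  R_magnesite brick = L/(kA) = 0.271/(3.54·4.57) = 0.01675 K/W
  R_calcium silicate = L/(kA) = 0.165/(0.0552·4.57) = 0.6541 K/W
  R_common brick = L/(kA) = 0.0528/(0.632·4.57) = 0.01828 K/W
  R_conv,out = 1/(hA) = 1/(18.4·4.57) = 0.01189 K/W
ΣR = 0.003356 + 0.01675 + 0.6541 + 0.01828 + 0.01189 = 0.7044 K/W
Q = ΔT/ΣR = (1202 K − 299.1 K)/0.7044 = 1280 W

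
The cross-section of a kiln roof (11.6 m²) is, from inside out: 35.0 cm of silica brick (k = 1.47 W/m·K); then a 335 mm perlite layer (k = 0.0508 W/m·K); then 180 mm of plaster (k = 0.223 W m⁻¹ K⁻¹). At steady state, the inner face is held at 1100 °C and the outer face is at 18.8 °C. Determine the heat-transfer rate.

Resistance network (inner→outer):
  R_silica brick = L/(kA) = 0.350/(1.47·11.6) = 0.02053 K/W
  R_perlite = L/(kA) = 0.335/(0.0508·11.6) = 0.5685 K/W
  R_plaster = L/(kA) = 0.180/(0.223·11.6) = 0.06958 K/W
ΣR = 0.02053 + 0.5685 + 0.06958 = 0.6586 K/W
Q = ΔT/ΣR = (1100 °C − 18.8 °C)/0.6586 = 1640 W

Q = 1640 W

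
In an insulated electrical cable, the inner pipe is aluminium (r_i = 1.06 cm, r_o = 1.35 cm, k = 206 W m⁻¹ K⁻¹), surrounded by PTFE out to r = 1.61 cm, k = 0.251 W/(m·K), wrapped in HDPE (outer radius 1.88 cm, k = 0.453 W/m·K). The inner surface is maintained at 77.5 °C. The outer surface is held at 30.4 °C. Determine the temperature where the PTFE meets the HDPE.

Treat each layer as a resistance in series:
  R'_aluminium = ln(0.0135/0.0106)/(2πk) = 0.2418/(2π·206) = 1.868×10^-4 m·K/W
  R'_PTFE = ln(0.0161/0.0135)/(2πk) = 0.1761/(2π·0.251) = 0.1117 m·K/W
  R'_HDPE = ln(0.0188/0.0161)/(2πk) = 0.1550/(2π·0.453) = 0.05447 m·K/W
ΣR = 1.868×10^-4 + 0.1117 + 0.05447 = 0.1664 m·K/W
Q' = ΔT/ΣR = (77.5 °C − 30.4 °C)/0.1664 = 283.1 W/m
From the inner boundary to the PTFE/HDPE interface, ΣR_partial = 0.1119 m·K/W.
T_interface = T_in − Q'·ΣR_partial = 77.5 °C − (283.1)(0.1119) = 45.8 °C

T = 45.8 °C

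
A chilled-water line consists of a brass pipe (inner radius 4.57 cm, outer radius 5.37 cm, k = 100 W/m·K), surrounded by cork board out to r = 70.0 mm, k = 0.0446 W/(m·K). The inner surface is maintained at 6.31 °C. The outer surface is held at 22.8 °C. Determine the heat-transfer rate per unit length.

Q' = 17.4 W/m

Series thermal resistances, inner to outer:
  R'_brass = ln(0.0537/0.0457)/(2πk) = 0.1613/(2π·100) = 2.567×10^-4 m·K/W
  R'_cork board = ln(0.0700/0.0537)/(2πk) = 0.2651/(2π·0.0446) = 0.9459 m·K/W
ΣR = 2.567×10^-4 + 0.9459 = 0.9462 m·K/W
Q' = ΔT/ΣR = (6.31 °C − 22.8 °C)/0.9462 = -17.4 W/m
(Negative Q' ⇒ heat flows inward; heat gain = 17.4 W/m.)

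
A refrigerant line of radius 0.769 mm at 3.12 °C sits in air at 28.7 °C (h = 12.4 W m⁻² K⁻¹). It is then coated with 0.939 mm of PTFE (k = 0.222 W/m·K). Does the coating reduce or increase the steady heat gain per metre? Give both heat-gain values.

increases: 1.53 → 3.16 W/m

Critical radius for a cylinder: r_cr = k/h = 0.0179 m = 1.79 cm.
Outer radius after coating: r₂ = 7.69×10^-4 + 9.39×10^-4 = 0.001708 m.
Since r₁ < r_cr and r₂ ≤ r_cr, the coating moves toward the maximum at r_cr — heat gain rises.
Bare: R = 1/(2πr₁h) = 16.69 m·K/W; Q = 25.58/16.69 = 1.53 W/m.
Coated: R = R_cond + R_conv = 8.087 m·K/W; Q = 25.58/8.087 = 3.16 W/m.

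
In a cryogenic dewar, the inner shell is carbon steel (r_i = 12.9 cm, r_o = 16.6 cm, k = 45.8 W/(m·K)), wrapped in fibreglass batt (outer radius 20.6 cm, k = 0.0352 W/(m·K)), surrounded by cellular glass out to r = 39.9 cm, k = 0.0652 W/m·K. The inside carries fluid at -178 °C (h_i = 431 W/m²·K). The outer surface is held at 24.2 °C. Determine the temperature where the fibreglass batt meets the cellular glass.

T = -80.7 °C

Series thermal resistances, inner to outer:
  R_conv,in = 1/(4πr²h) = 1/(4π·0.129²·431) = 0.01110 K/W
  R_carbon steel = (1/0.129 − 1/0.166)/(4πk) = 1.728/(4π·45.8) = 0.003002 K/W
  R_fibreglass batt = (1/0.166 − 1/0.206)/(4πk) = 1.170/(4π·0.0352) = 2.644 K/W
  R_cellular glass = (1/0.206 − 1/0.399)/(4πk) = 2.348/(4π·0.0652) = 2.866 K/W
ΣR = 0.01110 + 0.003002 + 2.644 + 2.866 = 5.524 K/W
Q = ΔT/ΣR = (-178 °C − 24.2 °C)/5.524 = -36.60 W
From the inner boundary to the fibreglass batt/cellular glass interface, ΣR_partial = 2.658 K/W.
T_interface = T_in − Q·ΣR_partial = -178 °C − (-36.60)(2.658) = -80.7 °C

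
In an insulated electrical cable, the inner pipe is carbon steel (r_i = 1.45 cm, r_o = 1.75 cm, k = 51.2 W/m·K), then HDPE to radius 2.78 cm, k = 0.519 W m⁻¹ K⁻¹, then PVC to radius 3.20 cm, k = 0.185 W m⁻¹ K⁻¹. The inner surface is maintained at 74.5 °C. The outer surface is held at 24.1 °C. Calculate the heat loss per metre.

Resistance network (inner→outer):
  R'_carbon steel = ln(0.0175/0.0145)/(2πk) = 0.1881/(2π·51.2) = 5.846×10^-4 m·K/W
  R'_HDPE = ln(0.0278/0.0175)/(2πk) = 0.4628/(2π·0.519) = 0.1419 m·K/W
  R'_PVC = ln(0.0320/0.0278)/(2πk) = 0.1407/(2π·0.185) = 0.1210 m·K/W
ΣR = 5.846×10^-4 + 0.1419 + 0.1210 = 0.2635 m·K/W
Q' = ΔT/ΣR = (74.5 °C − 24.1 °C)/0.2635 = 191 W/m

Q' = 191 W/m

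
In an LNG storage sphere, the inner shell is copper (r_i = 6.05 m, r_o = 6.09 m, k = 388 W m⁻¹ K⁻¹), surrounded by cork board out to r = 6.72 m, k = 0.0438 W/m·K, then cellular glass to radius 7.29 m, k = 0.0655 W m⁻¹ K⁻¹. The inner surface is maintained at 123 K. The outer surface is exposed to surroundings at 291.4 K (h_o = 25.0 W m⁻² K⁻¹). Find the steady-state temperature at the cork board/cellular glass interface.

T = 234.7 K

Resistance network (inner→outer):
  R_copper = (1/6.05 − 1/6.09)/(4πk) = 0.001086/(4π·388) = 2.227×10^-7 K/W
  R_cork board = (1/6.09 − 1/6.72)/(4πk) = 0.01539/(4π·0.0438) = 0.02797 K/W
  R_cellular glass = (1/6.72 − 1/7.29)/(4πk) = 0.01164/(4π·0.0655) = 0.01414 K/W
  R_conv,out = 1/(4πr²h) = 1/(4π·7.29²·25.0) = 5.990×10^-5 K/W
ΣR = 2.227×10^-7 + 0.02797 + 0.01414 + 5.990×10^-5 = 0.04217 K/W
Q = ΔT/ΣR = (123 K − 291.4 K)/0.04217 = -3993 W
From the inner boundary to the cork board/cellular glass interface, ΣR_partial = 0.02797 K/W.
T_interface = T_in − Q·ΣR_partial = 123 K − (-3993)(0.02797) = 234.7 K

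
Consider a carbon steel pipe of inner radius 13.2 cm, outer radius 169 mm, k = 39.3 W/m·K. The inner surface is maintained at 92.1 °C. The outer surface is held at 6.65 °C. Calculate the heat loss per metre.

Q' = 85.4 kW/m

Q' = 2πk·ΔT/ln(r₂/r₁) = 2π × 39.3 × 85.45 / ln(0.169/0.132) = 85400 W/m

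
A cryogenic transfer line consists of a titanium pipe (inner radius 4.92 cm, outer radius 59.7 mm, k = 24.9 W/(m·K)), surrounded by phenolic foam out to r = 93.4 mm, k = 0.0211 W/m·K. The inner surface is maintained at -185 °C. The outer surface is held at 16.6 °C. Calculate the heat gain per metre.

Q' = 59.7 W/m

Resistance network (inner→outer):
  R'_titanium = ln(0.0597/0.0492)/(2πk) = 0.1934/(2π·24.9) = 0.001236 m·K/W
  R'_phenolic foam = ln(0.0934/0.0597)/(2πk) = 0.4476/(2π·0.0211) = 3.376 m·K/W
ΣR = 0.001236 + 3.376 = 3.377 m·K/W
Q' = ΔT/ΣR = (-185 °C − 16.6 °C)/3.377 = -59.7 W/m
(Negative Q' ⇒ heat flows inward; heat gain = 59.7 W/m.)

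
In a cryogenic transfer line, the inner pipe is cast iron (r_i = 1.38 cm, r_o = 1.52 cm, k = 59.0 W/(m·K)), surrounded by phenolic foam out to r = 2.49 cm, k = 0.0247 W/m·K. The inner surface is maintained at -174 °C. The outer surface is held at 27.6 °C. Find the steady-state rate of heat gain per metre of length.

Resistance network (inner→outer):
  R'_cast iron = ln(0.0152/0.0138)/(2πk) = 0.09663/(2π·59.0) = 2.607×10^-4 m·K/W
  R'_phenolic foam = ln(0.0249/0.0152)/(2πk) = 0.4936/(2π·0.0247) = 3.180 m·K/W
ΣR = 2.607×10^-4 + 3.180 = 3.180 m·K/W
Q' = ΔT/ΣR = (-174 °C − 27.6 °C)/3.180 = -63.4 W/m
(Negative Q' ⇒ heat flows inward; heat gain = 63.4 W/m.)

Q' = 63.4 W/m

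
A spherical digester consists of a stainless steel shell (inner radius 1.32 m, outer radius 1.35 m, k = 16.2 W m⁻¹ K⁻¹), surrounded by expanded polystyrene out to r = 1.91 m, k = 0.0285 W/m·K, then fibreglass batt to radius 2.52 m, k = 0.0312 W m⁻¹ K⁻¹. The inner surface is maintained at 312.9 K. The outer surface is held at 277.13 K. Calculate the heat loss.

Q = 38.5 W

Series thermal resistances, inner to outer:
  R_stainless steel = (1/1.32 − 1/1.35)/(4πk) = 0.01684/(4π·16.2) = 8.270×10^-5 K/W
  R_expanded polystyrene = (1/1.35 − 1/1.91)/(4πk) = 0.2172/(4π·0.0285) = 0.6064 K/W
  R_fibreglass batt = (1/1.91 − 1/2.52)/(4πk) = 0.1267/(4π·0.0312) = 0.3232 K/W
ΣR = 8.270×10^-5 + 0.6064 + 0.3232 = 0.9297 K/W
Q = ΔT/ΣR = (312.9 K − 277.13 K)/0.9297 = 38.5 W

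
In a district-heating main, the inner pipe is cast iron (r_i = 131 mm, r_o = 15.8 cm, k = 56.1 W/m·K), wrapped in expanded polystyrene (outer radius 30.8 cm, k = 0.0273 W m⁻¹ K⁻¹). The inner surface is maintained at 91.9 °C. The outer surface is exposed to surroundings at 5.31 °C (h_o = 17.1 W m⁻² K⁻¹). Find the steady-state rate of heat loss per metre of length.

Q' = 22.1 W/m

Treat each layer as a resistance in series:
  R'_cast iron = ln(0.158/0.131)/(2πk) = 0.1874/(2π·56.1) = 5.316×10^-4 m·K/W
  R'_expanded polystyrene = ln(0.308/0.158)/(2πk) = 0.6675/(2π·0.0273) = 3.891 m·K/W
  R'_conv,out = 1/(2πr h) = 1/(2π·0.308·17.1) = 0.03022 m·K/W
ΣR = 5.316×10^-4 + 3.891 + 0.03022 = 3.922 m·K/W
Q' = ΔT/ΣR = (91.9 °C − 5.31 °C)/3.922 = 22.1 W/m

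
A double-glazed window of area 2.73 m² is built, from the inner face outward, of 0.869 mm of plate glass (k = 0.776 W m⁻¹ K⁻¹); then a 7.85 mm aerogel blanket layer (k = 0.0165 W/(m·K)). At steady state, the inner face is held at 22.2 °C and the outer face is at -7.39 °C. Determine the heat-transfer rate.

Treat each layer as a resistance in series:
  R_plate glass = L/(kA) = 8.69×10^-4/(0.776·2.73) = 4.102×10^-4 K/W
  R_aerogel blanket = L/(kA) = 0.00785/(0.0165·2.73) = 0.1743 K/W
ΣR = 4.102×10^-4 + 0.1743 = 0.1747 K/W
Q = ΔT/ΣR = (22.2 °C − -7.39 °C)/0.1747 = 169 W

Q = 169 W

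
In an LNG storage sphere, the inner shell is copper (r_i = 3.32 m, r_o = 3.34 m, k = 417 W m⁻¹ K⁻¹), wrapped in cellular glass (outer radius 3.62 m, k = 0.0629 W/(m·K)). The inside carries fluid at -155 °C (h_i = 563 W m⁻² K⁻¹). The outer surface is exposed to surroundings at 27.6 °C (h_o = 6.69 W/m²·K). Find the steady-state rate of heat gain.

Q = 6040 W

Treat each layer as a resistance in series:
  R_conv,in = 1/(4πr²h) = 1/(4π·3.32²·563) = 1.282×10^-5 K/W
  R_copper = (1/3.32 − 1/3.34)/(4πk) = 0.001804/(4π·417) = 3.442×10^-7 K/W
  R_cellular glass = (1/3.34 − 1/3.62)/(4πk) = 0.02316/(4π·0.0629) = 0.02930 K/W
  R_conv,out = 1/(4πr²h) = 1/(4π·3.62²·6.69) = 9.077×10^-4 K/W
ΣR = 1.282×10^-5 + 3.442×10^-7 + 0.02930 + 9.077×10^-4 = 0.03022 K/W
Q = ΔT/ΣR = (-155 °C − 27.6 °C)/0.03022 = -6040 W
(Negative Q ⇒ heat flows inward; heat gain = 6040 W.)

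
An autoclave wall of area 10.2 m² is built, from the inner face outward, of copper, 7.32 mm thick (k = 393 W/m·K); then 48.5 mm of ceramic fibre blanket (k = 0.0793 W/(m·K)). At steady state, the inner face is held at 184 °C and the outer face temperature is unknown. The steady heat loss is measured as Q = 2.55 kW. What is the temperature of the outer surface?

Series resistances:
  R_copper = L/(kA) = 0.00732/(393·10.2) = 1.826×10^-6 K/W
  R_ceramic fibre blanket = L/(kA) = 0.0485/(0.0793·10.2) = 0.05996 K/W
ΣR = 0.05996 K/W
ΔT = Q·ΣR = 2550 × 0.05996 = 152.9 K
Heat flows outward, so T_out = T_in − ΔT = 184 − 152.9 = 31.1 °C

T_out = 31.1 °C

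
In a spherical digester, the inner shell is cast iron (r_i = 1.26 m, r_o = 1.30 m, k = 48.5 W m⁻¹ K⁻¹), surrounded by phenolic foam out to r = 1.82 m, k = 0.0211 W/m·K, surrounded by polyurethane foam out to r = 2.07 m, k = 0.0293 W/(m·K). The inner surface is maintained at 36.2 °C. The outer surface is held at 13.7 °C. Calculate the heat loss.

Q = 22.3 W

Treat each layer as a resistance in series:
  R_cast iron = (1/1.26 − 1/1.30)/(4πk) = 0.02442/(4π·48.5) = 4.007×10^-5 K/W
  R_phenolic foam = (1/1.30 − 1/1.82)/(4πk) = 0.2198/(4π·0.0211) = 0.8289 K/W
  R_polyurethane foam = (1/1.82 − 1/2.07)/(4πk) = 0.06636/(4π·0.0293) = 0.1802 K/W
ΣR = 4.007×10^-5 + 0.8289 + 0.1802 = 1.009 K/W
Q = ΔT/ΣR = (36.2 °C − 13.7 °C)/1.009 = 22.3 W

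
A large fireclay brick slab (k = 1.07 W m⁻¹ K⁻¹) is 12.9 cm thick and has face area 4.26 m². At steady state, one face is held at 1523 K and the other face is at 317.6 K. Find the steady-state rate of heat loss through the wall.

Q = kA·ΔT/L = 1.07 × 4.26 × |1523 K − 317.6 K| / 0.129 = 42600 W

Q = 42600 W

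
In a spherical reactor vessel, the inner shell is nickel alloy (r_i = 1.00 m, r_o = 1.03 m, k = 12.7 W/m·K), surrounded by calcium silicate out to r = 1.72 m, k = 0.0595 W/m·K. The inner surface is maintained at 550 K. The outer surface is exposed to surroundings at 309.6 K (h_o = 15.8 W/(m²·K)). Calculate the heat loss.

Series thermal resistances, inner to outer:
  R_nickel alloy = (1/1.00 − 1/1.03)/(4πk) = 0.02913/(4π·12.7) = 1.825×10^-4 K/W
  R_calcium silicate = (1/1.03 − 1/1.72)/(4πk) = 0.3895/(4π·0.0595) = 0.5209 K/W
  R_conv,out = 1/(4πr²h) = 1/(4π·1.72²·15.8) = 0.001702 K/W
ΣR = 1.825×10^-4 + 0.5209 + 0.001702 = 0.5228 K/W
Q = ΔT/ΣR = (550 K − 309.6 K)/0.5228 = 460 W

Q = 460 W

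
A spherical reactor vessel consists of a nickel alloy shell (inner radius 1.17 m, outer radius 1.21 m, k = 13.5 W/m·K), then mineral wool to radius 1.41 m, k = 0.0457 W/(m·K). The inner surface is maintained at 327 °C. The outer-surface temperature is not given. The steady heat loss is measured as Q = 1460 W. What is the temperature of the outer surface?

Series resistances:
  R_nickel alloy = (1/1.17 − 1/1.21)/(4πk) = 0.02825/(4π·13.5) = 1.666×10^-4 K/W
  R_mineral wool = (1/1.21 − 1/1.41)/(4πk) = 0.1172/(4π·0.0457) = 0.2041 K/W
ΣR = 0.2043 K/W
ΔT = Q·ΣR = 1460 × 0.2043 = 298.3 K
Heat flows outward, so T_out = T_in − ΔT = 327 − 298.3 = 28.7 °C

T_out = 28.7 °C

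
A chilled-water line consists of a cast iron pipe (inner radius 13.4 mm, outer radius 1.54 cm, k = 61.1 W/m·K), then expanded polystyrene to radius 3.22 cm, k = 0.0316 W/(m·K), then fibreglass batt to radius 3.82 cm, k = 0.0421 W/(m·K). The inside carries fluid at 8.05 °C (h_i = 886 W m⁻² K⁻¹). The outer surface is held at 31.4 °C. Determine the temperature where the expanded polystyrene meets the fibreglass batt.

Treat each layer as a resistance in series:
  R'_conv,in = 1/(2πr h) = 1/(2π·0.0134·886) = 0.01341 m·K/W
  R'_cast iron = ln(0.0154/0.0134)/(2πk) = 0.1391/(2π·61.1) = 3.624×10^-4 m·K/W
  R'_expanded polystyrene = ln(0.0322/0.0154)/(2πk) = 0.7376/(2π·0.0316) = 3.715 m·K/W
  R'_fibreglass batt = ln(0.0382/0.0322)/(2πk) = 0.1709/(2π·0.0421) = 0.6460 m·K/W
ΣR = 0.01341 + 3.624×10^-4 + 3.715 + 0.6460 = 4.375 m·K/W
Q' = ΔT/ΣR = (8.05 °C − 31.4 °C)/4.375 = -5.337 W/m
From the inner boundary to the expanded polystyrene/fibreglass batt interface, ΣR_partial = 3.729 m·K/W.
T_interface = T_in − Q'·ΣR_partial = 8.05 °C − (-5.337)(3.729) = 28.0 °C

T = 28.0 °C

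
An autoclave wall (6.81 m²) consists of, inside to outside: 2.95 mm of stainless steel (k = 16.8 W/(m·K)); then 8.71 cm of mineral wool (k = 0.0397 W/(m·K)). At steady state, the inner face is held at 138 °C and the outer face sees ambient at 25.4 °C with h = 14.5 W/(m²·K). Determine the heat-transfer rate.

Q = 339 W

Series thermal resistances, inner to outer:
  R_stainless steel = L/(kA) = 0.00295/(16.8·6.81) = 2.578×10^-5 K/W
  R_mineral wool = L/(kA) = 0.0871/(0.0397·6.81) = 0.3222 K/W
  R_conv,out = 1/(hA) = 1/(14.5·6.81) = 0.01013 K/W
ΣR = 2.578×10^-5 + 0.3222 + 0.01013 = 0.3324 K/W
Q = ΔT/ΣR = (138 °C − 25.4 °C)/0.3324 = 339 W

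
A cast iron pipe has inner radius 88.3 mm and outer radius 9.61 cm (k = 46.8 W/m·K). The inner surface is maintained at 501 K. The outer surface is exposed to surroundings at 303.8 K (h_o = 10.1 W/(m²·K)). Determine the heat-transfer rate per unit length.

Q' = 1200 W/m

Treat each layer as a resistance in series:
  R'_cast iron = ln(0.0961/0.0883)/(2πk) = 0.08465/(2π·46.8) = 2.879×10^-4 m·K/W
  R'_conv,out = 1/(2πr h) = 1/(2π·0.0961·10.1) = 0.1640 m·K/W
ΣR = 2.879×10^-4 + 0.1640 = 0.1643 m·K/W
Q' = ΔT/ΣR = (501 K − 303.8 K)/0.1643 = 1200 W/m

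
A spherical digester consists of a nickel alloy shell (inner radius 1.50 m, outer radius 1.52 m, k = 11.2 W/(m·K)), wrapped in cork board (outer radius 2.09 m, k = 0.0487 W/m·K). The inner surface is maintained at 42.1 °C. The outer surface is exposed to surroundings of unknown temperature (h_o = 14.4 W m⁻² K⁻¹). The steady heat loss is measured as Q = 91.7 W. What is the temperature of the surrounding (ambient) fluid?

T_out = 15.1 °C

Series resistances:
  R_nickel alloy = (1/1.50 − 1/1.52)/(4πk) = 0.008772/(4π·11.2) = 6.233×10^-5 K/W
  R_cork board = (1/1.52 − 1/2.09)/(4πk) = 0.1794/(4π·0.0487) = 0.2932 K/W
  R_conv,out = 1/(4πr²h) = 1/(4π·2.09²·14.4) = 0.001265 K/W
ΣR = 0.2945 K/W
ΔT = Q·ΣR = 91.7 × 0.2945 = 27.01 K
Heat flows outward, so T_out = T_in − ΔT = 42.1 − 27.01 = 15.1 °C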